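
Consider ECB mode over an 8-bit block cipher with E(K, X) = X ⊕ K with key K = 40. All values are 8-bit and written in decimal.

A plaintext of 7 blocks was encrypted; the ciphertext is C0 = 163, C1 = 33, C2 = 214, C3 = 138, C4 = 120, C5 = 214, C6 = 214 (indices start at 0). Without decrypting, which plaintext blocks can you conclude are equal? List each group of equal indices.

ECB encrypts each block independently with the same key, so equal ciphertext blocks imply equal plaintext blocks.
C2 = C5 = C6 = 214, so P2 = P5 = P6.

P2 = P5 = P6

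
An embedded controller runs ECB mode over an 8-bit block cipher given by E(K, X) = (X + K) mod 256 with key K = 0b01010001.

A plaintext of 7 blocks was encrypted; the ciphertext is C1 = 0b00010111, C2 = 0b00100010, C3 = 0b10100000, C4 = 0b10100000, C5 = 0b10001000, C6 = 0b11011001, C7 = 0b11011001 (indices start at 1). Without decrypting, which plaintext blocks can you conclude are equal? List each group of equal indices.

ECB encrypts each block independently with the same key, so equal ciphertext blocks imply equal plaintext blocks.
C3 = C4 = 0b10100000, so P3 = P4.
C6 = C7 = 0b11011001, so P6 = P7.

P3 = P4; P6 = P7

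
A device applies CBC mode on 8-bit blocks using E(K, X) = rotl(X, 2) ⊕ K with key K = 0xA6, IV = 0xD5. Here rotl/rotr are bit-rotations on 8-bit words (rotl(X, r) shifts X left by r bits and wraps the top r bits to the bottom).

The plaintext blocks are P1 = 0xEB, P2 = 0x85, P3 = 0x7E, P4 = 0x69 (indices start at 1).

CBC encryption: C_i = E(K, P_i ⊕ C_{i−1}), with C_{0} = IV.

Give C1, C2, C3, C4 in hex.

C1: P1 ⊕ 0xD5 = 0x3E; E(K, 0x3E) = 0x5E.
C2: P2 ⊕ 0x5E = 0xDB; E(K, 0xDB) = 0xC9.
C3: P3 ⊕ 0xC9 = 0xB7; E(K, 0xB7) = 0x78.
C4: P4 ⊕ 0x78 = 0x11; E(K, 0x11) = 0xE2.

C1 = 0x5E, C2 = 0xC9, C3 = 0x78, C4 = 0xE2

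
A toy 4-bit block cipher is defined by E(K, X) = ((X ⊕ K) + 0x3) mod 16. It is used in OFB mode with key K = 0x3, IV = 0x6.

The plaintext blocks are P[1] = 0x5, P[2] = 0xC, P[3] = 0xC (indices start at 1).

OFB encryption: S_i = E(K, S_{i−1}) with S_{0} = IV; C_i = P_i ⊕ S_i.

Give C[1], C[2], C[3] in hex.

C[1]: S = E(K, 0x6) = 0x8; 0x5 ⊕ 0x8 = 0xD.
C[2]: S = E(K, 0x8) = 0xE; 0xC ⊕ 0xE = 0x2.
C[3]: S = E(K, 0xE) = 0x0; 0xC ⊕ 0x0 = 0xC.

C[1] = 0xD, C[2] = 0x2, C[3] = 0xC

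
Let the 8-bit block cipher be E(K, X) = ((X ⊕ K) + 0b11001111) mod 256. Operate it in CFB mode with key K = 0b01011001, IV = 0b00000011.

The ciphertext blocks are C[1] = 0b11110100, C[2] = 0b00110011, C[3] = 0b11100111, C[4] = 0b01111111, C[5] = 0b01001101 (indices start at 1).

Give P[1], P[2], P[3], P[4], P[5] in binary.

CFB decryption: P_i = C_i ⊕ E(K, C_{i−1}), with C_{0} = IV.
P[1]: E(K, 0b00000011) = 0b00101001; 0b11110100 ⊕ 0b00101001 = 0b11011101.
P[2]: E(K, 0b11110100) = 0b01111100; 0b00110011 ⊕ 0b01111100 = 0b01001111.
P[3]: E(K, 0b00110011) = 0b00111001; 0b11100111 ⊕ 0b00111001 = 0b11011110.
P[4]: E(K, 0b11100111) = 0b10001101; 0b01111111 ⊕ 0b10001101 = 0b11110010.
P[5]: E(K, 0b01111111) = 0b11110101; 0b01001101 ⊕ 0b11110101 = 0b10111000.

P[1] = 0b11011101, P[2] = 0b01001111, P[3] = 0b11011110, P[4] = 0b11110010, P[5] = 0b10111000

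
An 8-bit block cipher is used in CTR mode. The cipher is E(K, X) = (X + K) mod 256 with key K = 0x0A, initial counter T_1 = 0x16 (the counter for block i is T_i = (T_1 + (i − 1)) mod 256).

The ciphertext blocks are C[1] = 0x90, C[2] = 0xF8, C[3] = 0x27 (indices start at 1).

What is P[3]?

P[3] = 0x05

CTR decryption: S_i = E(K, T_i) where T_i is the counter for block i; P_i = C_i ⊕ S_i.
P[3]: T = 0x18, S = E(K, T) = 0x22; 0x27 ⊕ 0x22 = 0x05.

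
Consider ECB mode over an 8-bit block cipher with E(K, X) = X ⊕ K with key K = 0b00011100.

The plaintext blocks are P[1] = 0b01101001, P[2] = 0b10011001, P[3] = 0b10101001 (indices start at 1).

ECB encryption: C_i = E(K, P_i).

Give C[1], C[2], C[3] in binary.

C[1]: E(K, 0b01101001) = 0b01110101.
C[2]: E(K, 0b10011001) = 0b10000101.
C[3]: E(K, 0b10101001) = 0b10110101.

C[1] = 0b01110101, C[2] = 0b10000101, C[3] = 0b10110101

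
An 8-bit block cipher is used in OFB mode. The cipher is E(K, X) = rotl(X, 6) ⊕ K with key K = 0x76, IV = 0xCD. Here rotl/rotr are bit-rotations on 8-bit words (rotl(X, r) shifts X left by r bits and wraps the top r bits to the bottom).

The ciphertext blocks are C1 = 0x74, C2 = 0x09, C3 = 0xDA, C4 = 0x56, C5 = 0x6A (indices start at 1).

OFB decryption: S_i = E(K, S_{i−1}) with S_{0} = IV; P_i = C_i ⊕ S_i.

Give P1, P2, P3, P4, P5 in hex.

P1 = 0x71, P2 = 0x3E, P3 = 0x61, P4 = 0xCE, P5 = 0x3A

P1: S = E(K, 0xCD) = 0x05; 0x74 ⊕ 0x05 = 0x71.
P2: S = E(K, 0x05) = 0x37; 0x09 ⊕ 0x37 = 0x3E.
P3: S = E(K, 0x37) = 0xBB; 0xDA ⊕ 0xBB = 0x61.
P4: S = E(K, 0xBB) = 0x98; 0x56 ⊕ 0x98 = 0xCE.
P5: S = E(K, 0x98) = 0x50; 0x6A ⊕ 0x50 = 0x3A.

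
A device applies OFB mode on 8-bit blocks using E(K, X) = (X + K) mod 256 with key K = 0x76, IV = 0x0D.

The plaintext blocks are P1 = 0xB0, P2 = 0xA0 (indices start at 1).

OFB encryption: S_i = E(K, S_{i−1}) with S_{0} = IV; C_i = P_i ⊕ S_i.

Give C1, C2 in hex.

C1 = 0x33, C2 = 0x59

C1: S = E(K, 0x0D) = 0x83; 0xB0 ⊕ 0x83 = 0x33.
C2: S = E(K, 0x83) = 0xF9; 0xA0 ⊕ 0xF9 = 0x59.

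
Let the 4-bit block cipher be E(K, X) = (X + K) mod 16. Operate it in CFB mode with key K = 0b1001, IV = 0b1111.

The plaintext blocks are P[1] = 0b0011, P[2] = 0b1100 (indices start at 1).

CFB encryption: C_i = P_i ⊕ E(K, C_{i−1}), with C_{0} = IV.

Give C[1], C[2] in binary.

C[1]: E(K, 0b1111) = 0b1000; 0b0011 ⊕ 0b1000 = 0b1011.
C[2]: E(K, 0b1011) = 0b0100; 0b1100 ⊕ 0b0100 = 0b1000.

C[1] = 0b1011, C[2] = 0b1000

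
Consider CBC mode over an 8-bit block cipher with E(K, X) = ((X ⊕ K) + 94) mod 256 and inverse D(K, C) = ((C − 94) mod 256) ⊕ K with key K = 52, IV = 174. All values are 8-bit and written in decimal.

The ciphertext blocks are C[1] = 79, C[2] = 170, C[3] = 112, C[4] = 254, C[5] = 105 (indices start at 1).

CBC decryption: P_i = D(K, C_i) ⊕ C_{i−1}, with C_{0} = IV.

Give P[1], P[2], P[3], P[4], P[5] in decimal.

P[1]: D(K, 79) = 197; 197 ⊕ 174 = 107.
P[2]: D(K, 170) = 120; 120 ⊕ 79 = 55.
P[3]: D(K, 112) = 38; 38 ⊕ 170 = 140.
P[4]: D(K, 254) = 148; 148 ⊕ 112 = 228.
P[5]: D(K, 105) = 63; 63 ⊕ 254 = 193.

P[1] = 107, P[2] = 55, P[3] = 140, P[4] = 228, P[5] = 193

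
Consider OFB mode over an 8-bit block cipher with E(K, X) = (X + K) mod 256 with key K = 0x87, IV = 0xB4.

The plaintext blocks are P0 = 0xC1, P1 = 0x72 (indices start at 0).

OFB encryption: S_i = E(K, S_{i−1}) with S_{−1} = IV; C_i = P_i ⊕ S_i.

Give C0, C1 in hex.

C0: S = E(K, 0xB4) = 0x3B; 0xC1 ⊕ 0x3B = 0xFA.
C1: S = E(K, 0x3B) = 0xC2; 0x72 ⊕ 0xC2 = 0xB0.

C0 = 0xFA, C1 = 0xB0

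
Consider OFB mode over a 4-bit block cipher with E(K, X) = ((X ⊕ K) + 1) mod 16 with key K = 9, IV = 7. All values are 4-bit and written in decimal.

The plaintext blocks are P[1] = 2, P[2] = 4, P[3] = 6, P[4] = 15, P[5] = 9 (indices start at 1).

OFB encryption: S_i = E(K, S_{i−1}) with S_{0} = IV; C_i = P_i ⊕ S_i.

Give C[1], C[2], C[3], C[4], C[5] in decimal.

C[1]: S = E(K, 7) = 15; 2 ⊕ 15 = 13.
C[2]: S = E(K, 15) = 7; 4 ⊕ 7 = 3.
C[3]: S = E(K, 7) = 15; 6 ⊕ 15 = 9.
C[4]: S = E(K, 15) = 7; 15 ⊕ 7 = 8.
C[5]: S = E(K, 7) = 15; 9 ⊕ 15 = 6.

C[1] = 13, C[2] = 3, C[3] = 9, C[4] = 8, C[5] = 6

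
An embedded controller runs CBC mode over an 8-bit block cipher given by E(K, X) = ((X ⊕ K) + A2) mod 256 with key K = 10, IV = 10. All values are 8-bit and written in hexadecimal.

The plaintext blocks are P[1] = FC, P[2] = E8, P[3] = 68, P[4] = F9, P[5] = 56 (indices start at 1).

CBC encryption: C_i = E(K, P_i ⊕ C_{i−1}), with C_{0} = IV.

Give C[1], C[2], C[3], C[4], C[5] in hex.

C[1] = 9E, C[2] = 08, C[3] = 12, C[4] = 9D, C[5] = 7D

C[1]: P[1] ⊕ 10 = EC; E(K, EC) = 9E.
C[2]: P[2] ⊕ 9E = 76; E(K, 76) = 08.
C[3]: P[3] ⊕ 08 = 60; E(K, 60) = 12.
C[4]: P[4] ⊕ 12 = EB; E(K, EB) = 9D.
C[5]: P[5] ⊕ 9D = CB; E(K, CB) = 7D.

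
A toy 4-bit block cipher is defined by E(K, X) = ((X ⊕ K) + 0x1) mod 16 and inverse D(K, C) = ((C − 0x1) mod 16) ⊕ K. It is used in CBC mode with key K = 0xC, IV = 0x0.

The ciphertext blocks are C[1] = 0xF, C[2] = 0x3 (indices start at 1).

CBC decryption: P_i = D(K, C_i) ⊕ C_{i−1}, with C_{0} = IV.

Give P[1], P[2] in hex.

P[1] = 0x2, P[2] = 0x1

P[1]: D(K, 0xF) = 0x2; 0x2 ⊕ 0x0 = 0x2.
P[2]: D(K, 0x3) = 0xE; 0xE ⊕ 0xF = 0x1.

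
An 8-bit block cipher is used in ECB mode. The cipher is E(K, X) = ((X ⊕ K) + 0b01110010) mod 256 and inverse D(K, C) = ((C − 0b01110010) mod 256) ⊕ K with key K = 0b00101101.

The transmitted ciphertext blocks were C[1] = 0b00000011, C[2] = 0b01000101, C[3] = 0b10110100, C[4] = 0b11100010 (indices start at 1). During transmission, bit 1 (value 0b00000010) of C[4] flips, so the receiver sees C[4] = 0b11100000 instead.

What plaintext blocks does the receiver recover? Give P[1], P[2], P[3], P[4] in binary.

P[1] = 0b10111100, P[2] = 0b11111110, P[3] = 0b01101111, P[4] = 0b01000011

ECB decryption: P_i = D(K, C_i).
Only C[4] changed, to 0b11100000. In ECB, a change in C_i affects only P_i. Decrypting the received ciphertext:
P[1]: D(K, 0b00000011) = 0b10111100.
P[2]: D(K, 0b01000101) = 0b11111110.
P[3]: D(K, 0b10110100) = 0b01101111.
P[4]: D(K, 0b11100000) = 0b01000011.
Blocks that differ from the original plaintext: P[4].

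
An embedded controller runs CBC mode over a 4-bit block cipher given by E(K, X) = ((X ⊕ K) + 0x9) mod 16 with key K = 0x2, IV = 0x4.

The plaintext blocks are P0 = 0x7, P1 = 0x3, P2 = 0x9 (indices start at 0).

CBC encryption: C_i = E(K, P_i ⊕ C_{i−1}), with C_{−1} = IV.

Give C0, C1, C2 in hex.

C0: P0 ⊕ 0x4 = 0x3; E(K, 0x3) = 0xA.
C1: P1 ⊕ 0xA = 0x9; E(K, 0x9) = 0x4.
C2: P2 ⊕ 0x4 = 0xD; E(K, 0xD) = 0x8.

C0 = 0xA, C1 = 0x4, C2 = 0x8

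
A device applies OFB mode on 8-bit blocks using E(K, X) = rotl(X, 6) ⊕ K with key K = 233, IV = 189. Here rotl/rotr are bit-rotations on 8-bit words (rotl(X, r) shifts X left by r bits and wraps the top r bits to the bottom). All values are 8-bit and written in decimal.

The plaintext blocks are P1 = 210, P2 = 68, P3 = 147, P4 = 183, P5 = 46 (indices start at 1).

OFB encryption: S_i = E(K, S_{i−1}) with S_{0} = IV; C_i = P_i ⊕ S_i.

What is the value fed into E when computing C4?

251

C1: S = E(K, 189) = 134; 210 ⊕ 134 = 84.
C2: S = E(K, 134) = 72; 68 ⊕ 72 = 12.
C3: S = E(K, 72) = 251; 147 ⊕ 251 = 104.
C4: S = E(K, 251) = 23; 183 ⊕ 23 = 160.
So the input to E for block 4 is 251.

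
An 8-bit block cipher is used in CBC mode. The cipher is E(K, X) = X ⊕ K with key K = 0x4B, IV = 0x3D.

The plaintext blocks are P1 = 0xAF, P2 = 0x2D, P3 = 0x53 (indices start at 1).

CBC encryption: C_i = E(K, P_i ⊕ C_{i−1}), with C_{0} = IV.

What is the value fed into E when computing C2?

C1: P1 ⊕ 0x3D = 0x92; E(K, 0x92) = 0xD9.
C2: P2 ⊕ 0xD9 = 0xF4; E(K, 0xF4) = 0xBF.
So the input to E for block 2 is 0xF4.

0xF4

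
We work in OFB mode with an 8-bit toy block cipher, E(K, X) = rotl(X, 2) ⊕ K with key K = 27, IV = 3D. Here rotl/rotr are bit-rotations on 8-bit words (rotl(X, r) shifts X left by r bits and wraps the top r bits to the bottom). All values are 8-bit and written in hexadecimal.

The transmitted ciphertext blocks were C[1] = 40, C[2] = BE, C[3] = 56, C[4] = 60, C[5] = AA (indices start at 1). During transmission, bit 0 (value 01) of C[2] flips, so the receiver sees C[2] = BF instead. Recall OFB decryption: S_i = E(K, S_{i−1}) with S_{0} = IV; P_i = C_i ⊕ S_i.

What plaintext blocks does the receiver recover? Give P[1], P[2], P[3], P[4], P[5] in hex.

P[1] = 93, P[2] = D7, P[3] = D0, P[4] = 5D, P[5] = 79

Only C[2] changed, to BF. In OFB, a change in C_i flips the same bit in P_i only; the keystream is unaffected. Decrypting the received ciphertext:
P[1]: S = E(K, 3D) = D3; 40 ⊕ D3 = 93.
P[2]: S = E(K, D3) = 68; BF ⊕ 68 = D7.
P[3]: S = E(K, 68) = 86; 56 ⊕ 86 = D0.
P[4]: S = E(K, 86) = 3D; 60 ⊕ 3D = 5D.
P[5]: S = E(K, 3D) = D3; AA ⊕ D3 = 79.
Blocks that differ from the original plaintext: P[2].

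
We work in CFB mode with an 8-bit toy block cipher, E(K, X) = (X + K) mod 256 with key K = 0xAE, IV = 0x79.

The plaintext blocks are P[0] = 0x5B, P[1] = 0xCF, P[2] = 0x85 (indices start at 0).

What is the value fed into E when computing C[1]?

CFB encryption: C_i = P_i ⊕ E(K, C_{i−1}), with C_{−1} = IV.
C[0]: E(K, 0x79) = 0x27; 0x5B ⊕ 0x27 = 0x7C.
C[1]: E(K, 0x7C) = 0x2A; 0xCF ⊕ 0x2A = 0xE5.
So the input to E for block [1] is 0x7C.

0x7C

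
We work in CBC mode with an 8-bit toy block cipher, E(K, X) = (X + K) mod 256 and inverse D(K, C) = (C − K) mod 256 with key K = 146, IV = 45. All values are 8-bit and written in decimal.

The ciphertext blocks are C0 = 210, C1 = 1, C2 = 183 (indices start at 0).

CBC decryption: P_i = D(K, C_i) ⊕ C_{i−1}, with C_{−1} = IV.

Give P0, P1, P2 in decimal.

P0: D(K, 210) = 64; 64 ⊕ 45 = 109.
P1: D(K, 1) = 111; 111 ⊕ 210 = 189.
P2: D(K, 183) = 37; 37 ⊕ 1 = 36.

P0 = 109, P1 = 189, P2 = 36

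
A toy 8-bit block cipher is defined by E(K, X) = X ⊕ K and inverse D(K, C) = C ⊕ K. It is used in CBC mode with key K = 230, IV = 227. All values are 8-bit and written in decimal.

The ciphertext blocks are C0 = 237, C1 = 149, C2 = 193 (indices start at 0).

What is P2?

CBC decryption: P_i = D(K, C_i) ⊕ C_{i−1}, with C_{−1} = IV.
P2: D(K, 193) = 39; 39 ⊕ 149 = 178.

P2 = 178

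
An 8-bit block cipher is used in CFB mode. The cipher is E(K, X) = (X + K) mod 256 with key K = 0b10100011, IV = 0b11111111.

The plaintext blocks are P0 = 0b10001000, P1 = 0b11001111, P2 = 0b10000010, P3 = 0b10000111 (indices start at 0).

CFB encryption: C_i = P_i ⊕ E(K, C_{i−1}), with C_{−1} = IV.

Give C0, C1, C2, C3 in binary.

C0 = 0b00101010, C1 = 0b00000010, C2 = 0b00100111, C3 = 0b01001101

C0: E(K, 0b11111111) = 0b10100010; 0b10001000 ⊕ 0b10100010 = 0b00101010.
C1: E(K, 0b00101010) = 0b11001101; 0b11001111 ⊕ 0b11001101 = 0b00000010.
C2: E(K, 0b00000010) = 0b10100101; 0b10000010 ⊕ 0b10100101 = 0b00100111.
C3: E(K, 0b00100111) = 0b11001010; 0b10000111 ⊕ 0b11001010 = 0b01001101.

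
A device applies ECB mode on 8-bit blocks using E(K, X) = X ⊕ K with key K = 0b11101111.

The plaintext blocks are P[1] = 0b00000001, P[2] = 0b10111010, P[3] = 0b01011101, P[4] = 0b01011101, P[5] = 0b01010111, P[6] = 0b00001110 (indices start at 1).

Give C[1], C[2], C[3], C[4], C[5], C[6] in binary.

ECB encryption: C_i = E(K, P_i).
C[1]: E(K, 0b00000001) = 0b11101110.
C[2]: E(K, 0b10111010) = 0b01010101.
C[3]: E(K, 0b01011101) = 0b10110010.
C[4]: E(K, 0b01011101) = 0b10110010.
C[5]: E(K, 0b01010111) = 0b10111000.
C[6]: E(K, 0b00001110) = 0b11100001.

C[1] = 0b11101110, C[2] = 0b01010101, C[3] = 0b10110010, C[4] = 0b10110010, C[5] = 0b10111000, C[6] = 0b11100001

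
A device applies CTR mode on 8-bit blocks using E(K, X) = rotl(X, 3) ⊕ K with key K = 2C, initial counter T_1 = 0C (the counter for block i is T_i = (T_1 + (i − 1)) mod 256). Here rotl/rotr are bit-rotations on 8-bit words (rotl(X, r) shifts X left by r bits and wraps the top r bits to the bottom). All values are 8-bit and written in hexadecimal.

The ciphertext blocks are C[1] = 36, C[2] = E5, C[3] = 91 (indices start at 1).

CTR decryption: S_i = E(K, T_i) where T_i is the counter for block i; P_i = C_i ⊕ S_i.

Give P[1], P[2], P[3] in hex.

P[1]: T = 0C, S = E(K, T) = 4C; 36 ⊕ 4C = 7A.
P[2]: T = 0D, S = E(K, T) = 44; E5 ⊕ 44 = A1.
P[3]: T = 0E, S = E(K, T) = 5C; 91 ⊕ 5C = CD.

P[1] = 7A, P[2] = A1, P[3] = CD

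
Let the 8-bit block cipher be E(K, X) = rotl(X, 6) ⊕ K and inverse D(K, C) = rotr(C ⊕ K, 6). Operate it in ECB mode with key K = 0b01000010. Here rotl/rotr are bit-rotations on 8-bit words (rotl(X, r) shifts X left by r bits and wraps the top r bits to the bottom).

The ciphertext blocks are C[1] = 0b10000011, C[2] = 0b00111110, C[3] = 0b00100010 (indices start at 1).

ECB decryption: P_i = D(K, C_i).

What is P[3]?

P[3] = 0b10000001

P[3]: D(K, 0b00100010) = 0b10000001.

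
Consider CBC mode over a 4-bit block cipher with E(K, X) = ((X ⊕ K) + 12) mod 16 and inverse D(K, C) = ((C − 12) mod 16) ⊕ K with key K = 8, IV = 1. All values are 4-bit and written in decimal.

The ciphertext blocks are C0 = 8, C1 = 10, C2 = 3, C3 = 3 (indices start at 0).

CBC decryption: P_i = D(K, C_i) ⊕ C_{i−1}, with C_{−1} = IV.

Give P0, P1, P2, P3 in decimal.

P0 = 5, P1 = 14, P2 = 5, P3 = 12

P0: D(K, 8) = 4; 4 ⊕ 1 = 5.
P1: D(K, 10) = 6; 6 ⊕ 8 = 14.
P2: D(K, 3) = 15; 15 ⊕ 10 = 5.
P3: D(K, 3) = 15; 15 ⊕ 3 = 12.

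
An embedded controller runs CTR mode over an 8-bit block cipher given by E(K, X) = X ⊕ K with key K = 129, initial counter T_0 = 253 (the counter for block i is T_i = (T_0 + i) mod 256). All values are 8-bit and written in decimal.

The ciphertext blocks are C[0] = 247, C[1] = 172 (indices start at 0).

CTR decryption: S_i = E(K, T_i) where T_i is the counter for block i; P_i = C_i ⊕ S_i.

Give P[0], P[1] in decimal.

P[0]: T = 253, S = E(K, T) = 124; 247 ⊕ 124 = 139.
P[1]: T = 254, S = E(K, T) = 127; 172 ⊕ 127 = 211.

P[0] = 139, P[1] = 211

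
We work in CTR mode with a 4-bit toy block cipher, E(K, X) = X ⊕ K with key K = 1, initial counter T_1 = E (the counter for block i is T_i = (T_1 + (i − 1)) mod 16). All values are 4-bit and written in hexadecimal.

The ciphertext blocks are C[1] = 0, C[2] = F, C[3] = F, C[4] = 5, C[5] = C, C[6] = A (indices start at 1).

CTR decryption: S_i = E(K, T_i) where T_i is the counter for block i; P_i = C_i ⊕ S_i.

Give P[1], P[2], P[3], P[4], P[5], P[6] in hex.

P[1]: T = E, S = E(K, T) = F; 0 ⊕ F = F.
P[2]: T = F, S = E(K, T) = E; F ⊕ E = 1.
P[3]: T = 0, S = E(K, T) = 1; F ⊕ 1 = E.
P[4]: T = 1, S = E(K, T) = 0; 5 ⊕ 0 = 5.
P[5]: T = 2, S = E(K, T) = 3; C ⊕ 3 = F.
P[6]: T = 3, S = E(K, T) = 2; A ⊕ 2 = 8.

P[1] = F, P[2] = 1, P[3] = E, P[4] = 5, P[5] = F, P[6] = 8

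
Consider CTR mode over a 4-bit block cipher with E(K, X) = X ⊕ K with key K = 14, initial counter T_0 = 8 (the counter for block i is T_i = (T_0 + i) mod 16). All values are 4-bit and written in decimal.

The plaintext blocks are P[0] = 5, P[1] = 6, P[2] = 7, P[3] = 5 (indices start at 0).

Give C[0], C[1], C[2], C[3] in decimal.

CTR encryption: S_i = E(K, T_i) where T_i is the counter for block i; C_i = P_i ⊕ S_i.
C[0]: T = 8, S = E(K, T) = 6; 5 ⊕ 6 = 3.
C[1]: T = 9, S = E(K, T) = 7; 6 ⊕ 7 = 1.
C[2]: T = 10, S = E(K, T) = 4; 7 ⊕ 4 = 3.
C[3]: T = 11, S = E(K, T) = 5; 5 ⊕ 5 = 0.

C[0] = 3, C[1] = 1, C[2] = 3, C[3] = 0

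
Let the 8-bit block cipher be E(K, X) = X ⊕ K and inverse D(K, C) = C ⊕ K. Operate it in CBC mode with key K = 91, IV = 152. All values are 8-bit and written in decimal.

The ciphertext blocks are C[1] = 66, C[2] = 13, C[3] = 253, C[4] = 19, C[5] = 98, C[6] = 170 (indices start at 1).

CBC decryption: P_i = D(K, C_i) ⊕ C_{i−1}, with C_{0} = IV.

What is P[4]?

P[4]: D(K, 19) = 72; 72 ⊕ 253 = 181.

P[4] = 181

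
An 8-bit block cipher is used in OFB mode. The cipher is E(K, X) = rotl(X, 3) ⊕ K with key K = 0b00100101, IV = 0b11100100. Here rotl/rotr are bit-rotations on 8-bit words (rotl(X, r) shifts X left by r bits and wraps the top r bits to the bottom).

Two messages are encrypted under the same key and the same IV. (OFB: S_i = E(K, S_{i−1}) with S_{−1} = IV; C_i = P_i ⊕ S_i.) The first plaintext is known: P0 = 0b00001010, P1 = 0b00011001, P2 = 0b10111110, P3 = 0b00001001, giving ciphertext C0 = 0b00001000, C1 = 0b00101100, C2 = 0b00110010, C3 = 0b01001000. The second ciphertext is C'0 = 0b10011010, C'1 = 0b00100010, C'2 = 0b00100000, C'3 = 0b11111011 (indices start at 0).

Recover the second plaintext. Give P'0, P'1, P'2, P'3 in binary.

P'0 = 0b10011000, P'1 = 0b00010111, P'2 = 0b10101100, P'3 = 0b10111010

In OFB with a reused IV, both messages share the same keystream S_i, so C_i ⊕ C'_i = P_i ⊕ P'_i and thus P'_i = P_i ⊕ C_i ⊕ C'_i.
P'0: 0b00001010 ⊕ 0b00001000 ⊕ 0b10011010 = 0b10011000.
P'1: 0b00011001 ⊕ 0b00101100 ⊕ 0b00100010 = 0b00010111.
P'2: 0b10111110 ⊕ 0b00110010 ⊕ 0b00100000 = 0b10101100.
P'3: 0b00001001 ⊕ 0b01001000 ⊕ 0b11111011 = 0b10111010.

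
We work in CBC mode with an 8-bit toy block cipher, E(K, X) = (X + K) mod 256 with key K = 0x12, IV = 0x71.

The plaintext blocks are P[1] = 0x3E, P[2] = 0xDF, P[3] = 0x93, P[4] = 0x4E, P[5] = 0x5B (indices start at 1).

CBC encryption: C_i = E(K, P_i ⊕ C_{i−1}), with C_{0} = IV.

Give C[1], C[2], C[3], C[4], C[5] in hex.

C[1] = 0x61, C[2] = 0xD0, C[3] = 0x55, C[4] = 0x2D, C[5] = 0x88

C[1]: P[1] ⊕ 0x71 = 0x4F; E(K, 0x4F) = 0x61.
C[2]: P[2] ⊕ 0x61 = 0xBE; E(K, 0xBE) = 0xD0.
C[3]: P[3] ⊕ 0xD0 = 0x43; E(K, 0x43) = 0x55.
C[4]: P[4] ⊕ 0x55 = 0x1B; E(K, 0x1B) = 0x2D.
C[5]: P[5] ⊕ 0x2D = 0x76; E(K, 0x76) = 0x88.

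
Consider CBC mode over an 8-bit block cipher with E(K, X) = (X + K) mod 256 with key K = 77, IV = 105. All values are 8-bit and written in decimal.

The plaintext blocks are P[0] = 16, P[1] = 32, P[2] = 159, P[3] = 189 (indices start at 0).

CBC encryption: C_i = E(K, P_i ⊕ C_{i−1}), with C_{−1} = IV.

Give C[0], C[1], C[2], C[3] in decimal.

C[0] = 198, C[1] = 51, C[2] = 249, C[3] = 145

C[0]: P[0] ⊕ 105 = 121; E(K, 121) = 198.
C[1]: P[1] ⊕ 198 = 230; E(K, 230) = 51.
C[2]: P[2] ⊕ 51 = 172; E(K, 172) = 249.
C[3]: P[3] ⊕ 249 = 68; E(K, 68) = 145.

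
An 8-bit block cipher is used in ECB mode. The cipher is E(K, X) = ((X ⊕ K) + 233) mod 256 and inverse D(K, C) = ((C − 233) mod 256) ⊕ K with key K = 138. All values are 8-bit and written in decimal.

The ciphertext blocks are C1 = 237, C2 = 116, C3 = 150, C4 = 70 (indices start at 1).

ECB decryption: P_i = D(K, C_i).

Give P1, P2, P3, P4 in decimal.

P1 = 142, P2 = 1, P3 = 39, P4 = 215

P1: D(K, 237) = 142.
P2: D(K, 116) = 1.
P3: D(K, 150) = 39.
P4: D(K, 70) = 215.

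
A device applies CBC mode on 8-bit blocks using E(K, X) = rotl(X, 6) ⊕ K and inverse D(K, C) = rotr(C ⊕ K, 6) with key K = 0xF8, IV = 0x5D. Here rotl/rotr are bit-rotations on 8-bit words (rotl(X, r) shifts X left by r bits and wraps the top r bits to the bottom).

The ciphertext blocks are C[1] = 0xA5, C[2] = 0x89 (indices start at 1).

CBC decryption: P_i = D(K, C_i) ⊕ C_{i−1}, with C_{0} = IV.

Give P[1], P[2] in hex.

P[1] = 0x28, P[2] = 0x60

P[1]: D(K, 0xA5) = 0x75; 0x75 ⊕ 0x5D = 0x28.
P[2]: D(K, 0x89) = 0xC5; 0xC5 ⊕ 0xA5 = 0x60.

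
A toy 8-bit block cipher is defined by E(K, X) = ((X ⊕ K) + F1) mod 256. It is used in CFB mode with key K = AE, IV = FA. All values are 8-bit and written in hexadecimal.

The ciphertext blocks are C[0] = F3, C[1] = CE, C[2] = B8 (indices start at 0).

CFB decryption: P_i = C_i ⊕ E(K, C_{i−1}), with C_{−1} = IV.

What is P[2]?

P[2] = E9

P[2]: E(K, CE) = 51; B8 ⊕ 51 = E9.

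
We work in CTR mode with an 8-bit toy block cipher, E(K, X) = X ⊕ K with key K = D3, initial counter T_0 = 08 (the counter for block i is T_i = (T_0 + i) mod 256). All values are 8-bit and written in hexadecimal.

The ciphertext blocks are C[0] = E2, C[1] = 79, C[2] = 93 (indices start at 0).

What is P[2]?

CTR decryption: S_i = E(K, T_i) where T_i is the counter for block i; P_i = C_i ⊕ S_i.
P[2]: T = 0A, S = E(K, T) = D9; 93 ⊕ D9 = 4A.

P[2] = 4A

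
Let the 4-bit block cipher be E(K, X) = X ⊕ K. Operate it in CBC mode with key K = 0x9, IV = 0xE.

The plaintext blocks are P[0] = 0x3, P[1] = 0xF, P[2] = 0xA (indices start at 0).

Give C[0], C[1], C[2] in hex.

C[0] = 0x4, C[1] = 0x2, C[2] = 0x1

CBC encryption: C_i = E(K, P_i ⊕ C_{i−1}), with C_{−1} = IV.
C[0]: P[0] ⊕ 0xE = 0xD; E(K, 0xD) = 0x4.
C[1]: P[1] ⊕ 0x4 = 0xB; E(K, 0xB) = 0x2.
C[2]: P[2] ⊕ 0x2 = 0x8; E(K, 0x8) = 0x1.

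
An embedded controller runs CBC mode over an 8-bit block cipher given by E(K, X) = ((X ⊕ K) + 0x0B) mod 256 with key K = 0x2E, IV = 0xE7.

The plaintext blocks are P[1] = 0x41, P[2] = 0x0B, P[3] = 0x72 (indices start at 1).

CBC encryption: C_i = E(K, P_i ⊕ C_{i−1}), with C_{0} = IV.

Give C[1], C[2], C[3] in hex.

C[1] = 0x93, C[2] = 0xC1, C[3] = 0xA8

C[1]: P[1] ⊕ 0xE7 = 0xA6; E(K, 0xA6) = 0x93.
C[2]: P[2] ⊕ 0x93 = 0x98; E(K, 0x98) = 0xC1.
C[3]: P[3] ⊕ 0xC1 = 0xB3; E(K, 0xB3) = 0xA8.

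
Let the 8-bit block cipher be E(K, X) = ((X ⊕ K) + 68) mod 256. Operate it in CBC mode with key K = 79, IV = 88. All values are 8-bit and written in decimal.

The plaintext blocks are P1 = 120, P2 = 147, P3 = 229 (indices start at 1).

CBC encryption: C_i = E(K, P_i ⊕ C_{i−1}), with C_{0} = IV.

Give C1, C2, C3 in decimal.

C1 = 179, C2 = 179, C3 = 93

C1: P1 ⊕ 88 = 32; E(K, 32) = 179.
C2: P2 ⊕ 179 = 32; E(K, 32) = 179.
C3: P3 ⊕ 179 = 86; E(K, 86) = 93.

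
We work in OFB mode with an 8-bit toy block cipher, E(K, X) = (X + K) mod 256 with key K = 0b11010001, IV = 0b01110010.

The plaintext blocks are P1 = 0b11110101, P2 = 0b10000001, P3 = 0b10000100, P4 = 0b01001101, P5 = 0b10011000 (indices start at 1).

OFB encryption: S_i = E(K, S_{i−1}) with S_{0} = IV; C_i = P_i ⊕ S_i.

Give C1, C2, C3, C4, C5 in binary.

C1 = 0b10110110, C2 = 0b10010101, C3 = 0b01100001, C4 = 0b11111011, C5 = 0b00011111

C1: S = E(K, 0b01110010) = 0b01000011; 0b11110101 ⊕ 0b01000011 = 0b10110110.
C2: S = E(K, 0b01000011) = 0b00010100; 0b10000001 ⊕ 0b00010100 = 0b10010101.
C3: S = E(K, 0b00010100) = 0b11100101; 0b10000100 ⊕ 0b11100101 = 0b01100001.
C4: S = E(K, 0b11100101) = 0b10110110; 0b01001101 ⊕ 0b10110110 = 0b11111011.
C5: S = E(K, 0b10110110) = 0b10000111; 0b10011000 ⊕ 0b10000111 = 0b00011111.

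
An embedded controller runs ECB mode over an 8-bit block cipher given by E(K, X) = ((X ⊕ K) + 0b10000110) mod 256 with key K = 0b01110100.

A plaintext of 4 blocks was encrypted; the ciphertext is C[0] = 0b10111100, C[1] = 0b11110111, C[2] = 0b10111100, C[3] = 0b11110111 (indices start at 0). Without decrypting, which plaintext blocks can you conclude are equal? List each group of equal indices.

P[0] = P[2]; P[1] = P[3]

ECB encrypts each block independently with the same key, so equal ciphertext blocks imply equal plaintext blocks.
C[0] = C[2] = 0b10111100, so P[0] = P[2].
C[1] = C[3] = 0b11110111, so P[1] = P[3].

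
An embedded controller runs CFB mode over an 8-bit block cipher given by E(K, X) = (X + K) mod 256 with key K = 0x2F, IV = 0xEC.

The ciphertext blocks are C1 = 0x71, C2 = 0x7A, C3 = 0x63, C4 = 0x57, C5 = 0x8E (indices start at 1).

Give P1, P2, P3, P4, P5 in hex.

CFB decryption: P_i = C_i ⊕ E(K, C_{i−1}), with C_{0} = IV.
P1: E(K, 0xEC) = 0x1B; 0x71 ⊕ 0x1B = 0x6A.
P2: E(K, 0x71) = 0xA0; 0x7A ⊕ 0xA0 = 0xDA.
P3: E(K, 0x7A) = 0xA9; 0x63 ⊕ 0xA9 = 0xCA.
P4: E(K, 0x63) = 0x92; 0x57 ⊕ 0x92 = 0xC5.
P5: E(K, 0x57) = 0x86; 0x8E ⊕ 0x86 = 0x08.

P1 = 0x6A, P2 = 0xDA, P3 = 0xCA, P4 = 0xC5, P5 = 0x08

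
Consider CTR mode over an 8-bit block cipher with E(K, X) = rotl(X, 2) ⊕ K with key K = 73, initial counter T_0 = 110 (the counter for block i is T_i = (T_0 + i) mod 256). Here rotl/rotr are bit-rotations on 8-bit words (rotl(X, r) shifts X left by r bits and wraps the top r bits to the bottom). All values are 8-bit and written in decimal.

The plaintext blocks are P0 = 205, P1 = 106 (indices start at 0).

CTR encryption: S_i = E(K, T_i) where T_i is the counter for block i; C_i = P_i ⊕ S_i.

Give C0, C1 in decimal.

C0: T = 110, S = E(K, T) = 240; 205 ⊕ 240 = 61.
C1: T = 111, S = E(K, T) = 244; 106 ⊕ 244 = 158.

C0 = 61, C1 = 158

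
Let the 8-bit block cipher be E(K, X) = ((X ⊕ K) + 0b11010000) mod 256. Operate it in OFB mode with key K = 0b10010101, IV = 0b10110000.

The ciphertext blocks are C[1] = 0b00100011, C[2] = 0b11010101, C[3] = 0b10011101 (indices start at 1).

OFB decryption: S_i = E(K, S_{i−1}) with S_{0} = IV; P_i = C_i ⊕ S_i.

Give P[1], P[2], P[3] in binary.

P[1]: S = E(K, 0b10110000) = 0b11110101; 0b00100011 ⊕ 0b11110101 = 0b11010110.
P[2]: S = E(K, 0b11110101) = 0b00110000; 0b11010101 ⊕ 0b00110000 = 0b11100101.
P[3]: S = E(K, 0b00110000) = 0b01110101; 0b10011101 ⊕ 0b01110101 = 0b11101000.

P[1] = 0b11010110, P[2] = 0b11100101, P[3] = 0b11101000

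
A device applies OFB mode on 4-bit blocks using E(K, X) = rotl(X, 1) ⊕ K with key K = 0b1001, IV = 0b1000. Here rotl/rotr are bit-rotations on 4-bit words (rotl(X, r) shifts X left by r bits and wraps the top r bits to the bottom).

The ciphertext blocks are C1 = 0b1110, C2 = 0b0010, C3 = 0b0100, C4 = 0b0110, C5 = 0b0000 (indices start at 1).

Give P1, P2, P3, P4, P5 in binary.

P1 = 0b0110, P2 = 0b1010, P3 = 0b1100, P4 = 0b1110, P5 = 0b1000

OFB decryption: S_i = E(K, S_{i−1}) with S_{0} = IV; P_i = C_i ⊕ S_i.
P1: S = E(K, 0b1000) = 0b1000; 0b1110 ⊕ 0b1000 = 0b0110.
P2: S = E(K, 0b1000) = 0b1000; 0b0010 ⊕ 0b1000 = 0b1010.
P3: S = E(K, 0b1000) = 0b1000; 0b0100 ⊕ 0b1000 = 0b1100.
P4: S = E(K, 0b1000) = 0b1000; 0b0110 ⊕ 0b1000 = 0b1110.
P5: S = E(K, 0b1000) = 0b1000; 0b0000 ⊕ 0b1000 = 0b1000.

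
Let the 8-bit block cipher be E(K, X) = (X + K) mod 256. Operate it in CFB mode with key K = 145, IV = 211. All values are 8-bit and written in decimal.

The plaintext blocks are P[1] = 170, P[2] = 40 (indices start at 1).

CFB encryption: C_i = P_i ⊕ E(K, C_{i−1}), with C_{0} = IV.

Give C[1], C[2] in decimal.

C[1] = 206, C[2] = 119

C[1]: E(K, 211) = 100; 170 ⊕ 100 = 206.
C[2]: E(K, 206) = 95; 40 ⊕ 95 = 119.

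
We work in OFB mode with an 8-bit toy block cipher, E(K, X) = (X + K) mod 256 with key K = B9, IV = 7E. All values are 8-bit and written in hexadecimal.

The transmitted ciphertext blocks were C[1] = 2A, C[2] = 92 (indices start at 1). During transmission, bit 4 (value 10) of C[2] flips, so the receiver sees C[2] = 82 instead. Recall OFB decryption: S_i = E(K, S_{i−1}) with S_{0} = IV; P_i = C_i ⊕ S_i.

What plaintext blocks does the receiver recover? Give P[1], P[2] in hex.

P[1] = 1D, P[2] = 72

Only C[2] changed, to 82. In OFB, a change in C_i flips the same bit in P_i only; the keystream is unaffected. Decrypting the received ciphertext:
P[1]: S = E(K, 7E) = 37; 2A ⊕ 37 = 1D.
P[2]: S = E(K, 37) = F0; 82 ⊕ F0 = 72.
Blocks that differ from the original plaintext: P[2].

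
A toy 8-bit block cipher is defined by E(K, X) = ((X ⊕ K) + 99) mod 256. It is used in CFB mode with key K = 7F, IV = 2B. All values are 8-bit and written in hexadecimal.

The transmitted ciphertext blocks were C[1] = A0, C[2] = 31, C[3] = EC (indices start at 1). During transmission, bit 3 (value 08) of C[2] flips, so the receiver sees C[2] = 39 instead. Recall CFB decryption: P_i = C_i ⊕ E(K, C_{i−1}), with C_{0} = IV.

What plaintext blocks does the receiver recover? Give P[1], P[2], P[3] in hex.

Only C[2] changed, to 39. In CFB, a change in C_i flips the same bit in P_i and garbles P_{i+1}. Decrypting the received ciphertext:
P[1]: E(K, 2B) = ED; A0 ⊕ ED = 4D.
P[2]: E(K, A0) = 78; 39 ⊕ 78 = 41.
P[3]: E(K, 39) = DF; EC ⊕ DF = 33.
Blocks that differ from the original plaintext: P[2], P[3].

P[1] = 4D, P[2] = 41, P[3] = 33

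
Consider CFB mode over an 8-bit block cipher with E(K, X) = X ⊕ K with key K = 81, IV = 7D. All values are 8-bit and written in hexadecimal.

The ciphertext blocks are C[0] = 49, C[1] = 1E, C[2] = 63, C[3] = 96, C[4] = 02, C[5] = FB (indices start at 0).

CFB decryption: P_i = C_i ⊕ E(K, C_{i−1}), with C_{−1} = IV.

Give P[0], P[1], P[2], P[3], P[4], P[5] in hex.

P[0]: E(K, 7D) = FC; 49 ⊕ FC = B5.
P[1]: E(K, 49) = C8; 1E ⊕ C8 = D6.
P[2]: E(K, 1E) = 9F; 63 ⊕ 9F = FC.
P[3]: E(K, 63) = E2; 96 ⊕ E2 = 74.
P[4]: E(K, 96) = 17; 02 ⊕ 17 = 15.
P[5]: E(K, 02) = 83; FB ⊕ 83 = 78.

P[0] = B5, P[1] = D6, P[2] = FC, P[3] = 74, P[4] = 15, P[5] = 78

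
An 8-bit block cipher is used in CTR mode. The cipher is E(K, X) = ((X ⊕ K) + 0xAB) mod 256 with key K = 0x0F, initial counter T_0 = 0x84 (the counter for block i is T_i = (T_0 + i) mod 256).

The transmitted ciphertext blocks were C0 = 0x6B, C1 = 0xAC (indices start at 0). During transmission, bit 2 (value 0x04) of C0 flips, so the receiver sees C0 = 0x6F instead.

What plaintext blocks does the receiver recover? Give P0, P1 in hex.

P0 = 0x59, P1 = 0x99

CTR decryption: S_i = E(K, T_i) where T_i is the counter for block i; P_i = C_i ⊕ S_i.
Only C0 changed, to 0x6F. In CTR, a change in C_i flips the same bit in P_i only; the keystream is unaffected. Decrypting the received ciphertext:
P0: T = 0x84, S = E(K, T) = 0x36; 0x6F ⊕ 0x36 = 0x59.
P1: T = 0x85, S = E(K, T) = 0x35; 0xAC ⊕ 0x35 = 0x99.
Blocks that differ from the original plaintext: P0.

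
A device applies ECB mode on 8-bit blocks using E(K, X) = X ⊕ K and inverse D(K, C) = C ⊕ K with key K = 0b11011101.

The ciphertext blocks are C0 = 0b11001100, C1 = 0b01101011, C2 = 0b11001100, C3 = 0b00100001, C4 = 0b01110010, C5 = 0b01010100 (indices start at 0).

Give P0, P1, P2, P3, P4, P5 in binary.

P0 = 0b00010001, P1 = 0b10110110, P2 = 0b00010001, P3 = 0b11111100, P4 = 0b10101111, P5 = 0b10001001

ECB decryption: P_i = D(K, C_i).
P0: D(K, 0b11001100) = 0b00010001.
P1: D(K, 0b01101011) = 0b10110110.
P2: D(K, 0b11001100) = 0b00010001.
P3: D(K, 0b00100001) = 0b11111100.
P4: D(K, 0b01110010) = 0b10101111.
P5: D(K, 0b01010100) = 0b10001001.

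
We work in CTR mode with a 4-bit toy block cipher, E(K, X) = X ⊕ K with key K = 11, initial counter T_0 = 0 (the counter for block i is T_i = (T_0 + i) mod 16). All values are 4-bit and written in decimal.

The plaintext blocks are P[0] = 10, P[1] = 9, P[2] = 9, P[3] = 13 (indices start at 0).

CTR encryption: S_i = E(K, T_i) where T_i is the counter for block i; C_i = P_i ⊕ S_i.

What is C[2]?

C[2] = 0

C[0]: T = 0, S = E(K, T) = 11; 10 ⊕ 11 = 1.
C[1]: T = 1, S = E(K, T) = 10; 9 ⊕ 10 = 3.
C[2]: T = 2, S = E(K, T) = 9; 9 ⊕ 9 = 0.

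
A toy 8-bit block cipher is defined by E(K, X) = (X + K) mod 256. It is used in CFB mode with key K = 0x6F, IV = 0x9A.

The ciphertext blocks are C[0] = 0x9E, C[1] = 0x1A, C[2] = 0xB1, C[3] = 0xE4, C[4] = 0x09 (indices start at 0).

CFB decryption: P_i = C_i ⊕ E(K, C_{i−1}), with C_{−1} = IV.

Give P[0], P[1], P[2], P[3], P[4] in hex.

P[0]: E(K, 0x9A) = 0x09; 0x9E ⊕ 0x09 = 0x97.
P[1]: E(K, 0x9E) = 0x0D; 0x1A ⊕ 0x0D = 0x17.
P[2]: E(K, 0x1A) = 0x89; 0xB1 ⊕ 0x89 = 0x38.
P[3]: E(K, 0xB1) = 0x20; 0xE4 ⊕ 0x20 = 0xC4.
P[4]: E(K, 0xE4) = 0x53; 0x09 ⊕ 0x53 = 0x5A.

P[0] = 0x97, P[1] = 0x17, P[2] = 0x38, P[3] = 0xC4, P[4] = 0x5A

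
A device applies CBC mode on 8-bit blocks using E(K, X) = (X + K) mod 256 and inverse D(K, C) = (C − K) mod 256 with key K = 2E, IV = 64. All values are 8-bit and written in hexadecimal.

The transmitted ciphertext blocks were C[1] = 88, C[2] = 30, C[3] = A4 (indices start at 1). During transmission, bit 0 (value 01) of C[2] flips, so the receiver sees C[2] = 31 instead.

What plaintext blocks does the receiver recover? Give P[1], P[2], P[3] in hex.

P[1] = 3E, P[2] = 8B, P[3] = 47

CBC decryption: P_i = D(K, C_i) ⊕ C_{i−1}, with C_{0} = IV.
Only C[2] changed, to 31. In CBC, a change in C_i garbles P_i and flips the same bit in P_{i+1}. Decrypting the received ciphertext:
P[1]: D(K, 88) = 5A; 5A ⊕ 64 = 3E.
P[2]: D(K, 31) = 03; 03 ⊕ 88 = 8B.
P[3]: D(K, A4) = 76; 76 ⊕ 31 = 47.
Blocks that differ from the original plaintext: P[2], P[3].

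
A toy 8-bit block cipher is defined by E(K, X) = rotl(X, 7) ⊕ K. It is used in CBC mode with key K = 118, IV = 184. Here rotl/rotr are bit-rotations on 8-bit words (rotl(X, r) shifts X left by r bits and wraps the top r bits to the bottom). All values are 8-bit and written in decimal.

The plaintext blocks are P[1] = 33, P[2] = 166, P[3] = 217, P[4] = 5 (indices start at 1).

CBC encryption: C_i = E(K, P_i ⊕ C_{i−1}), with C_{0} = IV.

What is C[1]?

C[1] = 186

C[1]: P[1] ⊕ 184 = 153; E(K, 153) = 186.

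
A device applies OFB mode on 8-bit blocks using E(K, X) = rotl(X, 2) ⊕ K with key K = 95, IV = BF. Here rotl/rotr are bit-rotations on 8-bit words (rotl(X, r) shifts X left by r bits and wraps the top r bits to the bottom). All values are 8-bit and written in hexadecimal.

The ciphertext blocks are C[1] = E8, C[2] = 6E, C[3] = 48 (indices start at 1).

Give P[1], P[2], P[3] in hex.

P[1] = 83, P[2] = 56, P[3] = 3D

OFB decryption: S_i = E(K, S_{i−1}) with S_{0} = IV; P_i = C_i ⊕ S_i.
P[1]: S = E(K, BF) = 6B; E8 ⊕ 6B = 83.
P[2]: S = E(K, 6B) = 38; 6E ⊕ 38 = 56.
P[3]: S = E(K, 38) = 75; 48 ⊕ 75 = 3D.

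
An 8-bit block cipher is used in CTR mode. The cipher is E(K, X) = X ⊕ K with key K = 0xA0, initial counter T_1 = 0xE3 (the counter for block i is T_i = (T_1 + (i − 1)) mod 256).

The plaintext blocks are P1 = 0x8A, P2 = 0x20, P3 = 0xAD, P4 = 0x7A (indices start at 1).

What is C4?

C4 = 0x3C

CTR encryption: S_i = E(K, T_i) where T_i is the counter for block i; C_i = P_i ⊕ S_i.
C1: T = 0xE3, S = E(K, T) = 0x43; 0x8A ⊕ 0x43 = 0xC9.
C2: T = 0xE4, S = E(K, T) = 0x44; 0x20 ⊕ 0x44 = 0x64.
C3: T = 0xE5, S = E(K, T) = 0x45; 0xAD ⊕ 0x45 = 0xE8.
C4: T = 0xE6, S = E(K, T) = 0x46; 0x7A ⊕ 0x46 = 0x3C.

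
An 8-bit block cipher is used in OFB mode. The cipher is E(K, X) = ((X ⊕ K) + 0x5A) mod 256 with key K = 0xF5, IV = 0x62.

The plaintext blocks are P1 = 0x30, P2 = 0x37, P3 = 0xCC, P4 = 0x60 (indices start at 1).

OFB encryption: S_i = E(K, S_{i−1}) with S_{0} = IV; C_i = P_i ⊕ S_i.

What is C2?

C2 = 0x69

C1: S = E(K, 0x62) = 0xF1; 0x30 ⊕ 0xF1 = 0xC1.
C2: S = E(K, 0xF1) = 0x5E; 0x37 ⊕ 0x5E = 0x69.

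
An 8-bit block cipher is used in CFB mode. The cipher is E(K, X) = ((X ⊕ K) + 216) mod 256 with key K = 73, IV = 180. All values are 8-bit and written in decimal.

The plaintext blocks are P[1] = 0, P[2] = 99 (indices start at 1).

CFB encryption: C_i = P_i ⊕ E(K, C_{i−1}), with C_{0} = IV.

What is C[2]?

C[1]: E(K, 180) = 213; 0 ⊕ 213 = 213.
C[2]: E(K, 213) = 116; 99 ⊕ 116 = 23.

C[2] = 23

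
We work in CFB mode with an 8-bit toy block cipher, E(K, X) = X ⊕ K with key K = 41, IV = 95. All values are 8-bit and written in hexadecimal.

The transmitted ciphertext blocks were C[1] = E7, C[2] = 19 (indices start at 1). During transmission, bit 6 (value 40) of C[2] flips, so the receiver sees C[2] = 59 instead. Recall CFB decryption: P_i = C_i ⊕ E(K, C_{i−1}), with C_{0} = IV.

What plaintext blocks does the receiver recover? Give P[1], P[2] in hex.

Only C[2] changed, to 59. In CFB, a change in C_i flips the same bit in P_i and garbles P_{i+1}. Decrypting the received ciphertext:
P[1]: E(K, 95) = D4; E7 ⊕ D4 = 33.
P[2]: E(K, E7) = A6; 59 ⊕ A6 = FF.
Blocks that differ from the original plaintext: P[2].

P[1] = 33, P[2] = FF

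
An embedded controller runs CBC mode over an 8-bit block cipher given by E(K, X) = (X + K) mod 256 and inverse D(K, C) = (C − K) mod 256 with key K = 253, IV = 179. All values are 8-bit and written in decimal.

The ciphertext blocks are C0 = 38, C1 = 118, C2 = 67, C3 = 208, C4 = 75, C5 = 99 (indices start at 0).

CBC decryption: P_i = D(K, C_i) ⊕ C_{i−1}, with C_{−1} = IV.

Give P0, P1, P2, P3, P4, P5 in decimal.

P0: D(K, 38) = 41; 41 ⊕ 179 = 154.
P1: D(K, 118) = 121; 121 ⊕ 38 = 95.
P2: D(K, 67) = 70; 70 ⊕ 118 = 48.
P3: D(K, 208) = 211; 211 ⊕ 67 = 144.
P4: D(K, 75) = 78; 78 ⊕ 208 = 158.
P5: D(K, 99) = 102; 102 ⊕ 75 = 45.

P0 = 154, P1 = 95, P2 = 48, P3 = 144, P4 = 158, P5 = 45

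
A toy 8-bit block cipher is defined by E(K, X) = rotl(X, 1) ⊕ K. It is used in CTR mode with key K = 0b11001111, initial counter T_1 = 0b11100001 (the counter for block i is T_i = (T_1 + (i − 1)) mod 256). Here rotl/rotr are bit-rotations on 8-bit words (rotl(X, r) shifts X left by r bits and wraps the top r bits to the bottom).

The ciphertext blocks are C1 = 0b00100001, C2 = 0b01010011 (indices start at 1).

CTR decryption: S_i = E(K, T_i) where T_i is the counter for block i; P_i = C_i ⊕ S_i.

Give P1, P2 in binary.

P1 = 0b00101101, P2 = 0b01011001

P1: T = 0b11100001, S = E(K, T) = 0b00001100; 0b00100001 ⊕ 0b00001100 = 0b00101101.
P2: T = 0b11100010, S = E(K, T) = 0b00001010; 0b01010011 ⊕ 0b00001010 = 0b01011001.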